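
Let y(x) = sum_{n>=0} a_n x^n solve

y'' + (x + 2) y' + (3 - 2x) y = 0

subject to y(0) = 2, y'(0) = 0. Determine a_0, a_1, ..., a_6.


Ansatz: y(x) = sum_{n>=0} a_n x^n, so y'(x) = sum_{n>=1} n a_n x^(n-1) and y''(x) = sum_{n>=2} n(n-1) a_n x^(n-2).
Substitute into P(x) y'' + Q(x) y' + R(x) y = 0 with P(x) = 1, Q(x) = x + 2, R(x) = 3 - 2x, and match powers of x.
Initial conditions: a_0 = 2, a_1 = 0.
Setting the coefficient of each power of x to zero and solving order by order (substituting the coefficients already found):
  x^0: 2 a_2 + 2 a_1 + 3 a_0 = 0  ->  2 a_2 = -2 a_1 - 3 a_0 = -6  ->  a_2 = -3
  x^1: 6 a_3 + 4 a_2 + 4 a_1 - 2 a_0 = 0  ->  6 a_3 = -4 a_2 - 4 a_1 + 2 a_0 = 16  ->  a_3 = 8/3
  x^2: 12 a_4 + 6 a_3 + 5 a_2 - 2 a_1 = 0  ->  12 a_4 = -6 a_3 - 5 a_2 + 2 a_1 = -1  ->  a_4 = -1/12
  x^3: 20 a_5 + 8 a_4 + 6 a_3 - 2 a_2 = 0  ->  20 a_5 = -8 a_4 - 6 a_3 + 2 a_2 = -64/3  ->  a_5 = -16/15
  x^4: 30 a_6 + 10 a_5 + 7 a_4 - 2 a_3 = 0  ->  30 a_6 = -10 a_5 - 7 a_4 + 2 a_3 = 199/12  ->  a_6 = 199/360
Truncated series: y(x) = 2 - 3 x^2 + (8/3) x^3 - (1/12) x^4 - (16/15) x^5 + (199/360) x^6 + O(x^7).

a_0 = 2; a_1 = 0; a_2 = -3; a_3 = 8/3; a_4 = -1/12; a_5 = -16/15; a_6 = 199/360


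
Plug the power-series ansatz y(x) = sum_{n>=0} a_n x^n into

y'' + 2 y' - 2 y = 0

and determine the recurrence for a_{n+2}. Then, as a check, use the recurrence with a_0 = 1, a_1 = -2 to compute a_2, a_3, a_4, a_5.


Substitute y = sum_n a_n x^n.
y''(x) has coefficient (n+2)(n+1) a_{n+2} at x^n;
2 y'(x) has coefficient 2 (n+1) a_{n+1} at x^n;
-2 y(x) has coefficient -2 a_n at x^n.
Matching x^n: (n+2)(n+1) a_{n+2} + 2 (n+1) a_{n+1} - 2 a_n = 0.
Thus a_{n+2} = [-2 (n+1) a_{n+1} + 2 a_n] / ((n+1)(n+2)).

Check with a_0 = 1, a_1 = -2 (apply the recurrence for n = 0, 1, 2, 3): a_0 = 1, a_1 = -2, a_2 = 3, a_3 = -8/3, a_4 = 11/6, a_5 = -1.

a_(n+2) = [-2 (n+1) a_(n+1) + 2 a_n] / ((n+1)(n+2)); check: a_0 = 1, a_1 = -2, a_2 = 3, a_3 = -8/3, a_4 = 11/6, a_5 = -1


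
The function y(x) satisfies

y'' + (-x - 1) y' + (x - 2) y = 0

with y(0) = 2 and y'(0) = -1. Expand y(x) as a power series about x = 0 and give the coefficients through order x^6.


Ansatz: y(x) = sum_{n>=0} a_n x^n, so y'(x) = sum_{n>=1} n a_n x^(n-1) and y''(x) = sum_{n>=2} n(n-1) a_n x^(n-2).
Substitute into P(x) y'' + Q(x) y' + R(x) y = 0 with P(x) = 1, Q(x) = -x - 1, R(x) = x - 2, and match powers of x.
Initial conditions: a_0 = 2, a_1 = -1.
Setting the coefficient of each power of x to zero and solving order by order (substituting the coefficients already found):
  x^0: 2 a_2 - a_1 - 2 a_0 = 0  ->  2 a_2 = a_1 + 2 a_0 = 3  ->  a_2 = 3/2
  x^1: 6 a_3 - 2 a_2 - 3 a_1 + a_0 = 0  ->  6 a_3 = 2 a_2 + 3 a_1 - a_0 = -2  ->  a_3 = -1/3
  x^2: 12 a_4 - 3 a_3 - 4 a_2 + a_1 = 0  ->  12 a_4 = 3 a_3 + 4 a_2 - a_1 = 6  ->  a_4 = 1/2
  x^3: 20 a_5 - 4 a_4 - 5 a_3 + a_2 = 0  ->  20 a_5 = 4 a_4 + 5 a_3 - a_2 = -7/6  ->  a_5 = -7/120
  x^4: 30 a_6 - 5 a_5 - 6 a_4 + a_3 = 0  ->  30 a_6 = 5 a_5 + 6 a_4 - a_3 = 73/24  ->  a_6 = 73/720
Truncated series: y(x) = 2 - x + (3/2) x^2 - (1/3) x^3 + (1/2) x^4 - (7/120) x^5 + (73/720) x^6 + O(x^7).

a_0 = 2; a_1 = -1; a_2 = 3/2; a_3 = -1/3; a_4 = 1/2; a_5 = -7/120; a_6 = 73/720


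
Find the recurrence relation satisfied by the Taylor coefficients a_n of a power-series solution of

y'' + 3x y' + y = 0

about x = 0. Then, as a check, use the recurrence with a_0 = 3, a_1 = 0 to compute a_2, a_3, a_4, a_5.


Substitute y = sum_n a_n x^n.
y''(x) has coefficient (n+2)(n+1) a_{n+2} at x^n;
3 x y'(x) has coefficient 3 n a_n at x^n (shift);
y(x) has coefficient 1 a_n at x^n.
Matching x^n: (n+2)(n+1) a_{n+2} + (3n + 1) a_n = 0.
Thus a_{n+2} = (-3n - 1) / ((n+1)(n+2)) * a_n.

Check with a_0 = 3, a_1 = 0 (apply the recurrence for n = 0, 1, 2, 3): a_0 = 3, a_1 = 0, a_2 = -3/2, a_3 = 0, a_4 = 7/8, a_5 = 0.

a_(n+2) = (-3n - 1) / ((n+1)(n+2)) * a_n; check: a_0 = 3, a_1 = 0, a_2 = -3/2, a_3 = 0, a_4 = 7/8, a_5 = 0


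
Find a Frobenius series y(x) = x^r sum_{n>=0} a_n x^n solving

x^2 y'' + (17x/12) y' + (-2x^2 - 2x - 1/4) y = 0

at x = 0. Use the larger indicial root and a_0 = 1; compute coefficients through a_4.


Write in Frobenius form y'' + (p(x)/x) y' + (q(x)/x^2) y = 0:
  p(x) = 17/12,  q(x) = -2x^2 - 2x - 1/4.
Indicial equation: r(r-1) + (17/12) r + (-1/4) = 0 -> roots r_1 = 1/3, r_2 = -3/4.
Take r = r_1 = 1/3. Let y(x) = x^r sum_{n>=0} a_n x^n with a_0 = 1.
Substitute y = x^r sum a_n x^n and match x^{r+n}. The recurrence is
  D(n) a_n - 2 a_{n-1} - 2 a_{n-2} = 0,  where D(n) = (r+n)(r+n-1) + (17/12)(r+n) + (-1/4).
  a_n = [2 a_{n-1} + 2 a_{n-2}] / D(n).
Since the indicial polynomial factors as (r - r_1)(r - r_2), D(n) = (r_1 + n - r_1)(r_1 + n - r_2) = n(n + 13/12).
Evaluating step by step (a_0 = 1):
  n = 1: D(1) = 1(1 + 13/12) = 25/12; numerator = 2(1) = 2; a_1 = (2)/(25/12) = 24/25
  n = 2: D(2) = 2(2 + 13/12) = 37/6; numerator = 2(24/25) + 2(1) = 98/25; a_2 = (98/25)/(37/6) = 588/925
  n = 3: D(3) = 3(3 + 13/12) = 49/4; numerator = 2(588/925) + 2(24/25) = 2952/925; a_3 = (2952/925)/(49/4) = 11808/45325
  n = 4: D(4) = 4(4 + 13/12) = 61/3; numerator = 2(11808/45325) + 2(588/925) = 16248/9065; a_4 = (16248/9065)/(61/3) = 48744/552965

r = 1/3; a_0 = 1; a_1 = 24/25; a_2 = 588/925; a_3 = 11808/45325; a_4 = 48744/552965


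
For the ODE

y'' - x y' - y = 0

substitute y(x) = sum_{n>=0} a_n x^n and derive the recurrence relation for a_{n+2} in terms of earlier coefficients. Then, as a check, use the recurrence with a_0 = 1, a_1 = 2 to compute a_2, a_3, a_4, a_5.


Substitute y = sum_n a_n x^n.
y''(x) has coefficient (n+2)(n+1) a_{n+2} at x^n;
-x y'(x) has coefficient -n a_n at x^n (shift);
-y(x) has coefficient -1 a_n at x^n.
Matching x^n: (n+2)(n+1) a_{n+2} + (-n - 1) a_n = 0.
Thus a_{n+2} = (n + 1) / ((n+1)(n+2)) * a_n.

Check with a_0 = 1, a_1 = 2 (apply the recurrence for n = 0, 1, 2, 3): a_0 = 1, a_1 = 2, a_2 = 1/2, a_3 = 2/3, a_4 = 1/8, a_5 = 2/15.

a_(n+2) = (n + 1) / ((n+1)(n+2)) * a_n; check: a_0 = 1, a_1 = 2, a_2 = 1/2, a_3 = 2/3, a_4 = 1/8, a_5 = 2/15


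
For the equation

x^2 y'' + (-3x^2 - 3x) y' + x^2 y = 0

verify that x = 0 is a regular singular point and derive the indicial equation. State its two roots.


Divide by x^2 to reach normal form y'' + P_1(x) y' + P_2(x) y = 0 with P_1(x) = -3 - 3/x and P_2(x) = 1.
x = 0 is a singular point because the y'-coefficient -3 - 3/x has a pole at x = 0.
It is a regular singular point because x P_1(x) = p(x) = -3x - 3 and x^2 P_2(x) = q(x) = x^2 are polynomials, hence analytic at x = 0.
p(0) = -3,  q(0) = 0.
Indicial equation: r(r-1) + p(0) r + q(0) = 0, i.e. r^2 + (p(0) - 1) r + q(0) = 0, i.e. r^2 - 4 r = 0.
Discriminant: (-4)^2 - 4(0) = 16, so r = (4 ± 4)/2.
Solving: r_1 = 4, r_2 = 0.

indicial: r^2 - 4 r = 0; roots r_1 = 4, r_2 = 0


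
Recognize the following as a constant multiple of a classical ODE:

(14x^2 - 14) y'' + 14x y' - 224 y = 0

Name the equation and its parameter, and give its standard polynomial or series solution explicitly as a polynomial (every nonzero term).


All three coefficients share the factor -14; dividing through by -14 gives  (1 - x^2) y'' - x y' + 16 y = 0.
This matches the Chebyshev equation (1 - x^2) y'' - x y' + n^2 y = 0 (note the -x y' term, not -2x y') with n^2 = 16, so n = 4; the polynomial solution is T_4(x).
With y = sum_k a_k x^k, matching x^k gives (k+2)(k+1) a_{k+2} = (k^2 - n^2) a_k = (k - 4)(k + 4) a_k. The right side vanishes at k = 4, so the series with the parity of 4 terminates at degree 4.
Standard normalization: leading coefficient of T_n is 2^(n-1), so a_4 = 2^3 = 8. Work downward with a_k = (k+1)(k+2) a_{k+2} / ((k - 4)(k + 4)):
  a_2 = (3)(4)(8) / ((2 - 4)(2 + 4)) = 96/(-12) = -8
  a_0 = (1)(2)(-8) / ((0 - 4)(0 + 4)) = -16/(-16) = 1
Hence T_4(x) = 8 x^4 - 8 x^2 + 1.

T_4(x); series = 8 x^4 - 8 x^2 + 1


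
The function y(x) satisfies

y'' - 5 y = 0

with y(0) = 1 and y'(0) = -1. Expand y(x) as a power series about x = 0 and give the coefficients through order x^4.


Ansatz: y(x) = sum_{n>=0} a_n x^n, so y'(x) = sum_{n>=1} n a_n x^(n-1) and y''(x) = sum_{n>=2} n(n-1) a_n x^(n-2).
Substitute into P(x) y'' + Q(x) y' + R(x) y = 0 with P(x) = 1, Q(x) = 0, R(x) = -5, and match powers of x.
Initial conditions: a_0 = 1, a_1 = -1.
Setting the coefficient of each power of x to zero and solving order by order (substituting the coefficients already found):
  x^0: 2 a_2 - 5 a_0 = 0  ->  2 a_2 = 5 a_0 = 5  ->  a_2 = 5/2
  x^1: 6 a_3 - 5 a_1 = 0  ->  6 a_3 = 5 a_1 = -5  ->  a_3 = -5/6
  x^2: 12 a_4 - 5 a_2 = 0  ->  12 a_4 = 5 a_2 = 25/2  ->  a_4 = 25/24
Truncated series: y(x) = 1 - x + (5/2) x^2 - (5/6) x^3 + (25/24) x^4 + O(x^5).

a_0 = 1; a_1 = -1; a_2 = 5/2; a_3 = -5/6; a_4 = 25/24


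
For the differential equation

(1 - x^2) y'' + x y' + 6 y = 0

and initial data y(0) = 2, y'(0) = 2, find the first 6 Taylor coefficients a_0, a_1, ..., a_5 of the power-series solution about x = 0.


Ansatz: y(x) = sum_{n>=0} a_n x^n, so y'(x) = sum_{n>=1} n a_n x^(n-1) and y''(x) = sum_{n>=2} n(n-1) a_n x^(n-2).
Substitute into P(x) y'' + Q(x) y' + R(x) y = 0 with P(x) = 1 - x^2, Q(x) = x, R(x) = 6, and match powers of x.
Initial conditions: a_0 = 2, a_1 = 2.
Setting the coefficient of each power of x to zero and solving order by order (substituting the coefficients already found):
  x^0: 2 a_2 + 6 a_0 = 0  ->  2 a_2 = -6 a_0 = -12  ->  a_2 = -6
  x^1: 6 a_3 + 7 a_1 = 0  ->  6 a_3 = -7 a_1 = -14  ->  a_3 = -7/3
  x^2: 12 a_4 + 6 a_2 = 0  ->  12 a_4 = -6 a_2 = 36  ->  a_4 = 3
  x^3: 20 a_5 + 3 a_3 = 0  ->  20 a_5 = -3 a_3 = 7  ->  a_5 = 7/20
Truncated series: y(x) = 2 + 2 x - 6 x^2 - (7/3) x^3 + 3 x^4 + (7/20) x^5 + O(x^6).

a_0 = 2; a_1 = 2; a_2 = -6; a_3 = -7/3; a_4 = 3; a_5 = 7/20


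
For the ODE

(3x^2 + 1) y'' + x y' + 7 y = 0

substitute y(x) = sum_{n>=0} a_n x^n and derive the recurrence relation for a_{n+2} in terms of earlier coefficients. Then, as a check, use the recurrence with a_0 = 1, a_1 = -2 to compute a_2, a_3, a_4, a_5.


Substitute y = sum_n a_n x^n.
(1 + 3 x^2) y'' contributes (n+2)(n+1) a_{n+2} + 3 n(n-1) a_n at x^n.
x y'(x) contributes n a_n at x^n.
7 y(x) contributes 7 a_n at x^n.
Matching x^n: (n+2)(n+1) a_{n+2} + (3 n(n-1) + n + 7) a_n = 0.
Thus a_{n+2} = (-3 n(n-1) - n - 7) / ((n+1)(n+2)) * a_n.

Check with a_0 = 1, a_1 = -2 (apply the recurrence for n = 0, 1, 2, 3): a_0 = 1, a_1 = -2, a_2 = -7/2, a_3 = 8/3, a_4 = 35/8, a_5 = -56/15.

a_(n+2) = (-3 n(n-1) - n - 7) / ((n+1)(n+2)) * a_n; check: a_0 = 1, a_1 = -2, a_2 = -7/2, a_3 = 8/3, a_4 = 35/8, a_5 = -56/15


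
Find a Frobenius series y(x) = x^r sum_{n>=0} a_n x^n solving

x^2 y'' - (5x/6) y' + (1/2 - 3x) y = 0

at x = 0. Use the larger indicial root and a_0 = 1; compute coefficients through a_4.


Write in Frobenius form y'' + (p(x)/x) y' + (q(x)/x^2) y = 0:
  p(x) = -5/6,  q(x) = 1/2 - 3x.
Indicial equation: r(r-1) + (-5/6) r + (1/2) = 0 -> roots r_1 = 3/2, r_2 = 1/3.
Take r = r_1 = 3/2. Let y(x) = x^r sum_{n>=0} a_n x^n with a_0 = 1.
Substitute y = x^r sum a_n x^n and match x^{r+n}. The recurrence is
  D(n) a_n - 3 a_{n-1} = 0,  where D(n) = (r+n)(r+n-1) + (-5/6)(r+n) + (1/2).
  a_n = 3 / D(n) * a_{n-1}.
Since the indicial polynomial factors as (r - r_1)(r - r_2), D(n) = (r_1 + n - r_1)(r_1 + n - r_2) = n(n + 7/6).
Evaluating step by step (a_0 = 1):
  n = 1: D(1) = 1(1 + 7/6) = 13/6; numerator = 3(1) = 3; a_1 = (3)/(13/6) = 18/13
  n = 2: D(2) = 2(2 + 7/6) = 19/3; numerator = 3(18/13) = 54/13; a_2 = (54/13)/(19/3) = 162/247
  n = 3: D(3) = 3(3 + 7/6) = 25/2; numerator = 3(162/247) = 486/247; a_3 = (486/247)/(25/2) = 972/6175
  n = 4: D(4) = 4(4 + 7/6) = 62/3; numerator = 3(972/6175) = 2916/6175; a_4 = (2916/6175)/(62/3) = 4374/191425

r = 3/2; a_0 = 1; a_1 = 18/13; a_2 = 162/247; a_3 = 972/6175; a_4 = 4374/191425


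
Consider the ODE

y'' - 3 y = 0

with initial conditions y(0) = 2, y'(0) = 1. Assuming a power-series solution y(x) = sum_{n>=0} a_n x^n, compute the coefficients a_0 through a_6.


Ansatz: y(x) = sum_{n>=0} a_n x^n, so y'(x) = sum_{n>=1} n a_n x^(n-1) and y''(x) = sum_{n>=2} n(n-1) a_n x^(n-2).
Substitute into P(x) y'' + Q(x) y' + R(x) y = 0 with P(x) = 1, Q(x) = 0, R(x) = -3, and match powers of x.
Initial conditions: a_0 = 2, a_1 = 1.
Setting the coefficient of each power of x to zero and solving order by order (substituting the coefficients already found):
  x^0: 2 a_2 - 3 a_0 = 0  ->  2 a_2 = 3 a_0 = 6  ->  a_2 = 3
  x^1: 6 a_3 - 3 a_1 = 0  ->  6 a_3 = 3 a_1 = 3  ->  a_3 = 1/2
  x^2: 12 a_4 - 3 a_2 = 0  ->  12 a_4 = 3 a_2 = 9  ->  a_4 = 3/4
  x^3: 20 a_5 - 3 a_3 = 0  ->  20 a_5 = 3 a_3 = 3/2  ->  a_5 = 3/40
  x^4: 30 a_6 - 3 a_4 = 0  ->  30 a_6 = 3 a_4 = 9/4  ->  a_6 = 3/40
Truncated series: y(x) = 2 + x + 3 x^2 + (1/2) x^3 + (3/4) x^4 + (3/40) x^5 + (3/40) x^6 + O(x^7).

a_0 = 2; a_1 = 1; a_2 = 3; a_3 = 1/2; a_4 = 3/4; a_5 = 3/40; a_6 = 3/40


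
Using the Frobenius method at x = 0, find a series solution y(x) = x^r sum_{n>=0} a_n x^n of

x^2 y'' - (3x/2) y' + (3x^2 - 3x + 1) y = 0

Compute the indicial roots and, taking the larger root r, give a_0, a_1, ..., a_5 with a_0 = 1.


Write in Frobenius form y'' + (p(x)/x) y' + (q(x)/x^2) y = 0:
  p(x) = -3/2,  q(x) = 3x^2 - 3x + 1.
Indicial equation: r(r-1) + (-3/2) r + (1) = 0 -> roots r_1 = 2, r_2 = 1/2.
Take r = r_1 = 2. Let y(x) = x^r sum_{n>=0} a_n x^n with a_0 = 1.
Substitute y = x^r sum a_n x^n and match x^{r+n}. The recurrence is
  D(n) a_n - 3 a_{n-1} + 3 a_{n-2} = 0,  where D(n) = (r+n)(r+n-1) + (-3/2)(r+n) + (1).
  a_n = [3 a_{n-1} - 3 a_{n-2}] / D(n).
Since the indicial polynomial factors as (r - r_1)(r - r_2), D(n) = (r_1 + n - r_1)(r_1 + n - r_2) = n(n + 3/2).
Evaluating step by step (a_0 = 1):
  n = 1: D(1) = 1(1 + 3/2) = 5/2; numerator = 3(1) = 3; a_1 = (3)/(5/2) = 6/5
  n = 2: D(2) = 2(2 + 3/2) = 7; numerator = 3(6/5) - 3(1) = 3/5; a_2 = (3/5)/(7) = 3/35
  n = 3: D(3) = 3(3 + 3/2) = 27/2; numerator = 3(3/35) - 3(6/5) = -117/35; a_3 = (-117/35)/(27/2) = -26/105
  n = 4: D(4) = 4(4 + 3/2) = 22; numerator = 3(-26/105) - 3(3/35) = -1; a_4 = (-1)/(22) = -1/22
  n = 5: D(5) = 5(5 + 3/2) = 65/2; numerator = 3(-1/22) - 3(-26/105) = 467/770; a_5 = (467/770)/(65/2) = 467/25025

r = 2; a_0 = 1; a_1 = 6/5; a_2 = 3/35; a_3 = -26/105; a_4 = -1/22; a_5 = 467/25025


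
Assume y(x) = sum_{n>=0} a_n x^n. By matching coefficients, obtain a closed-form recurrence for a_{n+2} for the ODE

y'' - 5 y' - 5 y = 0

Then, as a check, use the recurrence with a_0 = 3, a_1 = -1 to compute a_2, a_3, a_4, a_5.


Substitute y = sum_n a_n x^n.
y''(x) has coefficient (n+2)(n+1) a_{n+2} at x^n;
-5 y'(x) has coefficient -5 (n+1) a_{n+1} at x^n;
-5 y(x) has coefficient -5 a_n at x^n.
Matching x^n: (n+2)(n+1) a_{n+2} - 5 (n+1) a_{n+1} - 5 a_n = 0.
Thus a_{n+2} = [5 (n+1) a_{n+1} + 5 a_n] / ((n+1)(n+2)).

Check with a_0 = 3, a_1 = -1 (apply the recurrence for n = 0, 1, 2, 3): a_0 = 3, a_1 = -1, a_2 = 5, a_3 = 15/2, a_4 = 275/24, a_5 = 40/3.

a_(n+2) = [5 (n+1) a_(n+1) + 5 a_n] / ((n+1)(n+2)); check: a_0 = 3, a_1 = -1, a_2 = 5, a_3 = 15/2, a_4 = 275/24, a_5 = 40/3


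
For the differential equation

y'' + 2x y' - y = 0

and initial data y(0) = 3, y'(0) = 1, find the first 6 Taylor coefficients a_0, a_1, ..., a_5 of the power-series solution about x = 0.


Ansatz: y(x) = sum_{n>=0} a_n x^n, so y'(x) = sum_{n>=1} n a_n x^(n-1) and y''(x) = sum_{n>=2} n(n-1) a_n x^(n-2).
Substitute into P(x) y'' + Q(x) y' + R(x) y = 0 with P(x) = 1, Q(x) = 2x, R(x) = -1, and match powers of x.
Initial conditions: a_0 = 3, a_1 = 1.
Setting the coefficient of each power of x to zero and solving order by order (substituting the coefficients already found):
  x^0: 2 a_2 - a_0 = 0  ->  2 a_2 = a_0 = 3  ->  a_2 = 3/2
  x^1: 6 a_3 + a_1 = 0  ->  6 a_3 = -a_1 = -1  ->  a_3 = -1/6
  x^2: 12 a_4 + 3 a_2 = 0  ->  12 a_4 = -3 a_2 = -9/2  ->  a_4 = -3/8
  x^3: 20 a_5 + 5 a_3 = 0  ->  20 a_5 = -5 a_3 = 5/6  ->  a_5 = 1/24
Truncated series: y(x) = 3 + x + (3/2) x^2 - (1/6) x^3 - (3/8) x^4 + (1/24) x^5 + O(x^6).

a_0 = 3; a_1 = 1; a_2 = 3/2; a_3 = -1/6; a_4 = -3/8; a_5 = 1/24


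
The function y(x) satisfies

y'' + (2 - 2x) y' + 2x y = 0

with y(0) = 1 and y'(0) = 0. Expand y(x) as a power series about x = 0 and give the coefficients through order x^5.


Ansatz: y(x) = sum_{n>=0} a_n x^n, so y'(x) = sum_{n>=1} n a_n x^(n-1) and y''(x) = sum_{n>=2} n(n-1) a_n x^(n-2).
Substitute into P(x) y'' + Q(x) y' + R(x) y = 0 with P(x) = 1, Q(x) = 2 - 2x, R(x) = 2x, and match powers of x.
Initial conditions: a_0 = 1, a_1 = 0.
Setting the coefficient of each power of x to zero and solving order by order (substituting the coefficients already found):
  x^0: 2 a_2 + 2 a_1 = 0  ->  2 a_2 = -2 a_1 = 0  ->  a_2 = 0
  x^1: 6 a_3 + 4 a_2 - 2 a_1 + 2 a_0 = 0  ->  6 a_3 = -4 a_2 + 2 a_1 - 2 a_0 = -2  ->  a_3 = -1/3
  x^2: 12 a_4 + 6 a_3 - 4 a_2 + 2 a_1 = 0  ->  12 a_4 = -6 a_3 + 4 a_2 - 2 a_1 = 2  ->  a_4 = 1/6
  x^3: 20 a_5 + 8 a_4 - 6 a_3 + 2 a_2 = 0  ->  20 a_5 = -8 a_4 + 6 a_3 - 2 a_2 = -10/3  ->  a_5 = -1/6
Truncated series: y(x) = 1 - (1/3) x^3 + (1/6) x^4 - (1/6) x^5 + O(x^6).

a_0 = 1; a_1 = 0; a_2 = 0; a_3 = -1/3; a_4 = 1/6; a_5 = -1/6


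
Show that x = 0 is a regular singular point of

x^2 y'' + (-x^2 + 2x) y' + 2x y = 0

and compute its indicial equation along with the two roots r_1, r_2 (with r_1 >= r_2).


Divide by x^2 to reach normal form y'' + P_1(x) y' + P_2(x) y = 0 with P_1(x) = -1 + 2/x and P_2(x) = 2/x.
x = 0 is a singular point because the y'-coefficient -1 + 2/x has a pole at x = 0 and the y-coefficient 2/x has a pole at x = 0.
It is a regular singular point because x P_1(x) = p(x) = 2 - x and x^2 P_2(x) = q(x) = 2x are polynomials, hence analytic at x = 0.
p(0) = 2,  q(0) = 0.
Indicial equation: r(r-1) + p(0) r + q(0) = 0, i.e. r^2 + (p(0) - 1) r + q(0) = 0, i.e. r^2 + 1 r = 0.
Discriminant: (1)^2 - 4(0) = 1, so r = (-1 ± 1)/2.
Solving: r_1 = 0, r_2 = -1.

indicial: r^2 + 1 r = 0; roots r_1 = 0, r_2 = -1


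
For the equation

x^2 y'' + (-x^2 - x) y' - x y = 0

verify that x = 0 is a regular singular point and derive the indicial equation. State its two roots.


Divide by x^2 to reach normal form y'' + P_1(x) y' + P_2(x) y = 0 with P_1(x) = -1 - 1/x and P_2(x) = -1/x.
x = 0 is a singular point because the y'-coefficient -1 - 1/x has a pole at x = 0 and the y-coefficient -1/x has a pole at x = 0.
It is a regular singular point because x P_1(x) = p(x) = -x - 1 and x^2 P_2(x) = q(x) = -x are polynomials, hence analytic at x = 0.
p(0) = -1,  q(0) = 0.
Indicial equation: r(r-1) + p(0) r + q(0) = 0, i.e. r^2 + (p(0) - 1) r + q(0) = 0, i.e. r^2 - 2 r = 0.
Discriminant: (-2)^2 - 4(0) = 4, so r = (2 ± 2)/2.
Solving: r_1 = 2, r_2 = 0.

indicial: r^2 - 2 r = 0; roots r_1 = 2, r_2 = 0


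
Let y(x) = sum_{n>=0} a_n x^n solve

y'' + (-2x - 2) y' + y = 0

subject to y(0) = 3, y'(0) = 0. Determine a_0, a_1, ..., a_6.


Ansatz: y(x) = sum_{n>=0} a_n x^n, so y'(x) = sum_{n>=1} n a_n x^(n-1) and y''(x) = sum_{n>=2} n(n-1) a_n x^(n-2).
Substitute into P(x) y'' + Q(x) y' + R(x) y = 0 with P(x) = 1, Q(x) = -2x - 2, R(x) = 1, and match powers of x.
Initial conditions: a_0 = 3, a_1 = 0.
Setting the coefficient of each power of x to zero and solving order by order (substituting the coefficients already found):
  x^0: 2 a_2 - 2 a_1 + a_0 = 0  ->  2 a_2 = 2 a_1 - a_0 = -3  ->  a_2 = -3/2
  x^1: 6 a_3 - 4 a_2 - a_1 = 0  ->  6 a_3 = 4 a_2 + a_1 = -6  ->  a_3 = -1
  x^2: 12 a_4 - 6 a_3 - 3 a_2 = 0  ->  12 a_4 = 6 a_3 + 3 a_2 = -21/2  ->  a_4 = -7/8
  x^3: 20 a_5 - 8 a_4 - 5 a_3 = 0  ->  20 a_5 = 8 a_4 + 5 a_3 = -12  ->  a_5 = -3/5
  x^4: 30 a_6 - 10 a_5 - 7 a_4 = 0  ->  30 a_6 = 10 a_5 + 7 a_4 = -97/8  ->  a_6 = -97/240
Truncated series: y(x) = 3 - (3/2) x^2 - x^3 - (7/8) x^4 - (3/5) x^5 - (97/240) x^6 + O(x^7).

a_0 = 3; a_1 = 0; a_2 = -3/2; a_3 = -1; a_4 = -7/8; a_5 = -3/5; a_6 = -97/240


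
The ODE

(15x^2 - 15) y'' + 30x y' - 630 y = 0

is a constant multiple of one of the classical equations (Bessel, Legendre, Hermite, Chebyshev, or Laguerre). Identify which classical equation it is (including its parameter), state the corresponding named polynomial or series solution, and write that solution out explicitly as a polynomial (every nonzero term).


All three coefficients share the factor -15; dividing through by -15 gives  (1 - x^2) y'' - 2x y' + 42 y = 0.
This matches the Legendre equation (1 - x^2) y'' - 2x y' + n(n+1) y = 0 (note the -2x y' term) with n(n+1) = 42, so n = 6; the polynomial solution is P_6(x).
With y = sum_k a_k x^k, matching x^k gives (k+2)(k+1) a_{k+2} = [k(k+1) - n(n+1)] a_k = (k - 6)(k + 7) a_k. The right side vanishes at k = 6, so the series with the parity of 6 terminates at degree 6.
Standard normalization (P_n(1) = 1): leading coefficient (2n)!/(2^n (n!)^2) = 479001600/(64*518400) = 231/16, so a_6 = 231/16. Work downward with a_k = (k+1)(k+2) a_{k+2} / ((k - 6)(k + 7)):
  a_4 = (5)(6)(231/16) / ((4 - 6)(4 + 7)) = (3465/8)/(-22) = -315/16
  a_2 = (3)(4)(-315/16) / ((2 - 6)(2 + 7)) = (-945/4)/(-36) = 105/16
  a_0 = (1)(2)(105/16) / ((0 - 6)(0 + 7)) = (105/8)/(-42) = -5/16
Hence P_6(x) = 231 x^6/16 - 315 x^4/16 + 105 x^2/16 - 5/16.

P_6(x); series = 231 x^6/16 - 315 x^4/16 + 105 x^2/16 - 5/16


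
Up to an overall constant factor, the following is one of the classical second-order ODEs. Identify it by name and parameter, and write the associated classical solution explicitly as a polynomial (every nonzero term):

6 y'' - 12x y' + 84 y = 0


All three coefficients share the factor 6; dividing through by 6 gives  y'' - 2x y' + 14 y = 0.
This matches the Hermite equation y'' - 2x y' + 2n y = 0 with 2n = 14, so n = 7; the polynomial solution is H_7(x).
With y = sum_k a_k x^k, matching x^k gives (k+2)(k+1) a_{k+2} = 2(k - n) a_k = 2(k - 7) a_k. The right side vanishes at k = 7, so the series with the parity of 7 terminates at degree 7.
Standard normalization: leading coefficient of H_n is 2^n, so a_7 = 2^7 = 128. Work downward with a_k = (k+1)(k+2) a_{k+2} / (2(k - n)):
  a_5 = (6)(7)(128) / (2(5 - 7)) = 5376/(-4) = -1344
  a_3 = (4)(5)(-1344) / (2(3 - 7)) = -26880/(-8) = 3360
  a_1 = (2)(3)(3360) / (2(1 - 7)) = 20160/(-12) = -1680
Hence H_7(x) = 128 x^7 - 1344 x^5 + 3360 x^3 - 1680 x.

H_7(x); series = 128 x^7 - 1344 x^5 + 3360 x^3 - 1680 x


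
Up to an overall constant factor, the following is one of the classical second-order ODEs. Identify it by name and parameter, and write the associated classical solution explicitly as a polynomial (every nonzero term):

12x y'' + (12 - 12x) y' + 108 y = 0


All three coefficients share the factor 12; dividing through by 12 gives  x y'' + (1 - x) y' + 9 y = 0.
This matches the Laguerre equation x y'' + (1 - x) y' + n y = 0 with n = 9; the polynomial solution is L_9(x).
With y = sum_k a_k x^k, matching x^k gives (k+1)k a_{k+1} + (k+1) a_{k+1} - k a_k + n a_k = 0, i.e. (k+1)^2 a_{k+1} = (k - n) a_k = (k - 9) a_k. The right side vanishes at k = 9, so the series terminates at degree 9.
Standard normalization L_n(0) = 1 gives a_0 = 1. Work upward with a_{k+1} = (k - 9) a_k / (k+1)^2:
  a_1 = (0 - 9)(1) / 1^2 = -9/1 = -9
  a_2 = (1 - 9)(-9) / 2^2 = 72/4 = 18
  a_3 = (2 - 9)(18) / 3^2 = -126/9 = -14
  a_4 = (3 - 9)(-14) / 4^2 = 84/16 = 21/4
  a_5 = (4 - 9)(21/4) / 5^2 = (-105/4)/25 = -21/20
  a_6 = (5 - 9)(-21/20) / 6^2 = (21/5)/36 = 7/60
  a_7 = (6 - 9)(7/60) / 7^2 = (-7/20)/49 = -1/140
  a_8 = (7 - 9)(-1/140) / 8^2 = (1/70)/64 = 1/4480
  a_9 = (8 - 9)(1/4480) / 9^2 = (-1/4480)/81 = -1/362880
Hence L_9(x) = -x^9/362880 + x^8/4480 - x^7/140 + 7 x^6/60 - 21 x^5/20 + 21 x^4/4 - 14 x^3 + 18 x^2 - 9 x + 1.

L_9(x); series = -x^9/362880 + x^8/4480 - x^7/140 + 7 x^6/60 - 21 x^5/20 + 21 x^4/4 - 14 x^3 + 18 x^2 - 9 x + 1


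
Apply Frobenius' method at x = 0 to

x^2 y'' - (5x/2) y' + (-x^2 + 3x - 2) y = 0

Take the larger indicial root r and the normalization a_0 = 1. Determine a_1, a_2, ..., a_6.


Write in Frobenius form y'' + (p(x)/x) y' + (q(x)/x^2) y = 0:
  p(x) = -5/2,  q(x) = -x^2 + 3x - 2.
Indicial equation: r(r-1) + (-5/2) r + (-2) = 0 -> roots r_1 = 4, r_2 = -1/2.
Take r = r_1 = 4. Let y(x) = x^r sum_{n>=0} a_n x^n with a_0 = 1.
Substitute y = x^r sum a_n x^n and match x^{r+n}. The recurrence is
  D(n) a_n + 3 a_{n-1} - 1 a_{n-2} = 0,  where D(n) = (r+n)(r+n-1) + (-5/2)(r+n) + (-2).
  a_n = [-3 a_{n-1} + 1 a_{n-2}] / D(n).
Since the indicial polynomial factors as (r - r_1)(r - r_2), D(n) = (r_1 + n - r_1)(r_1 + n - r_2) = n(n + 9/2).
Evaluating step by step (a_0 = 1):
  n = 1: D(1) = 1(1 + 9/2) = 11/2; numerator = -3(1) = -3; a_1 = (-3)/(11/2) = -6/11
  n = 2: D(2) = 2(2 + 9/2) = 13; numerator = -3(-6/11) + 1(1) = 29/11; a_2 = (29/11)/(13) = 29/143
  n = 3: D(3) = 3(3 + 9/2) = 45/2; numerator = -3(29/143) + 1(-6/11) = -15/13; a_3 = (-15/13)/(45/2) = -2/39
  n = 4: D(4) = 4(4 + 9/2) = 34; numerator = -3(-2/39) + 1(29/143) = 51/143; a_4 = (51/143)/(34) = 3/286
  n = 5: D(5) = 5(5 + 9/2) = 95/2; numerator = -3(3/286) + 1(-2/39) = -71/858; a_5 = (-71/858)/(95/2) = -71/40755
  n = 6: D(6) = 6(6 + 9/2) = 63; numerator = -3(-71/40755) + 1(3/286) = 427/27170; a_6 = (427/27170)/(63) = 61/244530

r = 4; a_0 = 1; a_1 = -6/11; a_2 = 29/143; a_3 = -2/39; a_4 = 3/286; a_5 = -71/40755; a_6 = 61/244530


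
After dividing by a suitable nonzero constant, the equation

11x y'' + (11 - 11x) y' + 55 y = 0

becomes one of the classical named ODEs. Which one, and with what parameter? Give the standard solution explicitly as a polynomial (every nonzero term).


All three coefficients share the factor 11; dividing through by 11 gives  x y'' + (1 - x) y' + 5 y = 0.
This matches the Laguerre equation x y'' + (1 - x) y' + n y = 0 with n = 5; the polynomial solution is L_5(x).
With y = sum_k a_k x^k, matching x^k gives (k+1)k a_{k+1} + (k+1) a_{k+1} - k a_k + n a_k = 0, i.e. (k+1)^2 a_{k+1} = (k - n) a_k = (k - 5) a_k. The right side vanishes at k = 5, so the series terminates at degree 5.
Standard normalization L_n(0) = 1 gives a_0 = 1. Work upward with a_{k+1} = (k - 5) a_k / (k+1)^2:
  a_1 = (0 - 5)(1) / 1^2 = -5/1 = -5
  a_2 = (1 - 5)(-5) / 2^2 = 20/4 = 5
  a_3 = (2 - 5)(5) / 3^2 = -15/9 = -5/3
  a_4 = (3 - 5)(-5/3) / 4^2 = (10/3)/16 = 5/24
  a_5 = (4 - 5)(5/24) / 5^2 = (-5/24)/25 = -1/120
Hence L_5(x) = -x^5/120 + 5 x^4/24 - 5 x^3/3 + 5 x^2 - 5 x + 1.

L_5(x); series = -x^5/120 + 5 x^4/24 - 5 x^3/3 + 5 x^2 - 5 x + 1


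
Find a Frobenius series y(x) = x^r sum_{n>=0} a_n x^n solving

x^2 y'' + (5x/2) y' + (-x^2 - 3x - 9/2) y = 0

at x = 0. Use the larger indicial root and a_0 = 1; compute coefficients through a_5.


Write in Frobenius form y'' + (p(x)/x) y' + (q(x)/x^2) y = 0:
  p(x) = 5/2,  q(x) = -x^2 - 3x - 9/2.
Indicial equation: r(r-1) + (5/2) r + (-9/2) = 0 -> roots r_1 = 3/2, r_2 = -3.
Take r = r_1 = 3/2. Let y(x) = x^r sum_{n>=0} a_n x^n with a_0 = 1.
Substitute y = x^r sum a_n x^n and match x^{r+n}. The recurrence is
  D(n) a_n - 3 a_{n-1} - 1 a_{n-2} = 0,  where D(n) = (r+n)(r+n-1) + (5/2)(r+n) + (-9/2).
  a_n = [3 a_{n-1} + 1 a_{n-2}] / D(n).
Since the indicial polynomial factors as (r - r_1)(r - r_2), D(n) = (r_1 + n - r_1)(r_1 + n - r_2) = n(n + 9/2).
Evaluating step by step (a_0 = 1):
  n = 1: D(1) = 1(1 + 9/2) = 11/2; numerator = 3(1) = 3; a_1 = (3)/(11/2) = 6/11
  n = 2: D(2) = 2(2 + 9/2) = 13; numerator = 3(6/11) + 1(1) = 29/11; a_2 = (29/11)/(13) = 29/143
  n = 3: D(3) = 3(3 + 9/2) = 45/2; numerator = 3(29/143) + 1(6/11) = 15/13; a_3 = (15/13)/(45/2) = 2/39
  n = 4: D(4) = 4(4 + 9/2) = 34; numerator = 3(2/39) + 1(29/143) = 51/143; a_4 = (51/143)/(34) = 3/286
  n = 5: D(5) = 5(5 + 9/2) = 95/2; numerator = 3(3/286) + 1(2/39) = 71/858; a_5 = (71/858)/(95/2) = 71/40755

r = 3/2; a_0 = 1; a_1 = 6/11; a_2 = 29/143; a_3 = 2/39; a_4 = 3/286; a_5 = 71/40755


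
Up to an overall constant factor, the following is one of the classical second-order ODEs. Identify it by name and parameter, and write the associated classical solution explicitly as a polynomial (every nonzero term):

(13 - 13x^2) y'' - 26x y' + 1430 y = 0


All three coefficients share the factor 13; dividing through by 13 gives  (1 - x^2) y'' - 2x y' + 110 y = 0.
This matches the Legendre equation (1 - x^2) y'' - 2x y' + n(n+1) y = 0 (note the -2x y' term) with n(n+1) = 110, so n = 10; the polynomial solution is P_10(x).
With y = sum_k a_k x^k, matching x^k gives (k+2)(k+1) a_{k+2} = [k(k+1) - n(n+1)] a_k = (k - 10)(k + 11) a_k. The right side vanishes at k = 10, so the series with the parity of 10 terminates at degree 10.
Standard normalization (P_n(1) = 1): leading coefficient (2n)!/(2^n (n!)^2) = 2432902008176640000/(1024*13168189440000) = 46189/256, so a_10 = 46189/256. Work downward with a_k = (k+1)(k+2) a_{k+2} / ((k - 10)(k + 11)):
  a_8 = (9)(10)(46189/256) / ((8 - 10)(8 + 11)) = (2078505/128)/(-38) = -109395/256
  a_6 = (7)(8)(-109395/256) / ((6 - 10)(6 + 11)) = (-765765/32)/(-68) = 45045/128
  a_4 = (5)(6)(45045/128) / ((4 - 10)(4 + 11)) = (675675/64)/(-90) = -15015/128
  a_2 = (3)(4)(-15015/128) / ((2 - 10)(2 + 11)) = (-45045/32)/(-104) = 3465/256
  a_0 = (1)(2)(3465/256) / ((0 - 10)(0 + 11)) = (3465/128)/(-110) = -63/256
Hence P_10(x) = 46189 x^10/256 - 109395 x^8/256 + 45045 x^6/128 - 15015 x^4/128 + 3465 x^2/256 - 63/256.

P_10(x); series = 46189 x^10/256 - 109395 x^8/256 + 45045 x^6/128 - 15015 x^4/128 + 3465 x^2/256 - 63/256


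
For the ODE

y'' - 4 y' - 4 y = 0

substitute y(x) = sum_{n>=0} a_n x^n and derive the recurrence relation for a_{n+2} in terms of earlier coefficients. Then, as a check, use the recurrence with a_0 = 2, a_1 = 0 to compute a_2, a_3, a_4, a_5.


Substitute y = sum_n a_n x^n.
y''(x) has coefficient (n+2)(n+1) a_{n+2} at x^n;
-4 y'(x) has coefficient -4 (n+1) a_{n+1} at x^n;
-4 y(x) has coefficient -4 a_n at x^n.
Matching x^n: (n+2)(n+1) a_{n+2} - 4 (n+1) a_{n+1} - 4 a_n = 0.
Thus a_{n+2} = [4 (n+1) a_{n+1} + 4 a_n] / ((n+1)(n+2)).

Check with a_0 = 2, a_1 = 0 (apply the recurrence for n = 0, 1, 2, 3): a_0 = 2, a_1 = 0, a_2 = 4, a_3 = 16/3, a_4 = 20/3, a_5 = 32/5.

a_(n+2) = [4 (n+1) a_(n+1) + 4 a_n] / ((n+1)(n+2)); check: a_0 = 2, a_1 = 0, a_2 = 4, a_3 = 16/3, a_4 = 20/3, a_5 = 32/5


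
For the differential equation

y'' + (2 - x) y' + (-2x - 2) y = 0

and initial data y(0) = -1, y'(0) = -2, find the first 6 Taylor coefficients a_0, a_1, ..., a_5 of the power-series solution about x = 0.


Ansatz: y(x) = sum_{n>=0} a_n x^n, so y'(x) = sum_{n>=1} n a_n x^(n-1) and y''(x) = sum_{n>=2} n(n-1) a_n x^(n-2).
Substitute into P(x) y'' + Q(x) y' + R(x) y = 0 with P(x) = 1, Q(x) = 2 - x, R(x) = -2x - 2, and match powers of x.
Initial conditions: a_0 = -1, a_1 = -2.
Setting the coefficient of each power of x to zero and solving order by order (substituting the coefficients already found):
  x^0: 2 a_2 + 2 a_1 - 2 a_0 = 0  ->  2 a_2 = -2 a_1 + 2 a_0 = 2  ->  a_2 = 1
  x^1: 6 a_3 + 4 a_2 - 3 a_1 - 2 a_0 = 0  ->  6 a_3 = -4 a_2 + 3 a_1 + 2 a_0 = -12  ->  a_3 = -2
  x^2: 12 a_4 + 6 a_3 - 4 a_2 - 2 a_1 = 0  ->  12 a_4 = -6 a_3 + 4 a_2 + 2 a_1 = 12  ->  a_4 = 1
  x^3: 20 a_5 + 8 a_4 - 5 a_3 - 2 a_2 = 0  ->  20 a_5 = -8 a_4 + 5 a_3 + 2 a_2 = -16  ->  a_5 = -4/5
Truncated series: y(x) = -1 - 2 x + x^2 - 2 x^3 + x^4 - (4/5) x^5 + O(x^6).

a_0 = -1; a_1 = -2; a_2 = 1; a_3 = -2; a_4 = 1; a_5 = -4/5


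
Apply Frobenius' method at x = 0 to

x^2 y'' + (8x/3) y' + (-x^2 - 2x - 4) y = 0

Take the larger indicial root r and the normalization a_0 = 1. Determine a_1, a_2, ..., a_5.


Write in Frobenius form y'' + (p(x)/x) y' + (q(x)/x^2) y = 0:
  p(x) = 8/3,  q(x) = -x^2 - 2x - 4.
Indicial equation: r(r-1) + (8/3) r + (-4) = 0 -> roots r_1 = 4/3, r_2 = -3.
Take r = r_1 = 4/3. Let y(x) = x^r sum_{n>=0} a_n x^n with a_0 = 1.
Substitute y = x^r sum a_n x^n and match x^{r+n}. The recurrence is
  D(n) a_n - 2 a_{n-1} - 1 a_{n-2} = 0,  where D(n) = (r+n)(r+n-1) + (8/3)(r+n) + (-4).
  a_n = [2 a_{n-1} + 1 a_{n-2}] / D(n).
Since the indicial polynomial factors as (r - r_1)(r - r_2), D(n) = (r_1 + n - r_1)(r_1 + n - r_2) = n(n + 13/3).
Evaluating step by step (a_0 = 1):
  n = 1: D(1) = 1(1 + 13/3) = 16/3; numerator = 2(1) = 2; a_1 = (2)/(16/3) = 3/8
  n = 2: D(2) = 2(2 + 13/3) = 38/3; numerator = 2(3/8) + 1(1) = 7/4; a_2 = (7/4)/(38/3) = 21/152
  n = 3: D(3) = 3(3 + 13/3) = 22; numerator = 2(21/152) + 1(3/8) = 99/152; a_3 = (99/152)/(22) = 9/304
  n = 4: D(4) = 4(4 + 13/3) = 100/3; numerator = 2(9/304) + 1(21/152) = 15/76; a_4 = (15/76)/(100/3) = 9/1520
  n = 5: D(5) = 5(5 + 13/3) = 140/3; numerator = 2(9/1520) + 1(9/304) = 63/1520; a_5 = (63/1520)/(140/3) = 27/30400

r = 4/3; a_0 = 1; a_1 = 3/8; a_2 = 21/152; a_3 = 9/304; a_4 = 9/1520; a_5 = 27/30400


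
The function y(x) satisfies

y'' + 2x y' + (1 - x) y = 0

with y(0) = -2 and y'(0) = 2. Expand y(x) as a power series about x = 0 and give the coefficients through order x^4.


Ansatz: y(x) = sum_{n>=0} a_n x^n, so y'(x) = sum_{n>=1} n a_n x^(n-1) and y''(x) = sum_{n>=2} n(n-1) a_n x^(n-2).
Substitute into P(x) y'' + Q(x) y' + R(x) y = 0 with P(x) = 1, Q(x) = 2x, R(x) = 1 - x, and match powers of x.
Initial conditions: a_0 = -2, a_1 = 2.
Setting the coefficient of each power of x to zero and solving order by order (substituting the coefficients already found):
  x^0: 2 a_2 + a_0 = 0  ->  2 a_2 = -a_0 = 2  ->  a_2 = 1
  x^1: 6 a_3 + 3 a_1 - a_0 = 0  ->  6 a_3 = -3 a_1 + a_0 = -8  ->  a_3 = -4/3
  x^2: 12 a_4 + 5 a_2 - a_1 = 0  ->  12 a_4 = -5 a_2 + a_1 = -3  ->  a_4 = -1/4
Truncated series: y(x) = -2 + 2 x + x^2 - (4/3) x^3 - (1/4) x^4 + O(x^5).

a_0 = -2; a_1 = 2; a_2 = 1; a_3 = -4/3; a_4 = -1/4


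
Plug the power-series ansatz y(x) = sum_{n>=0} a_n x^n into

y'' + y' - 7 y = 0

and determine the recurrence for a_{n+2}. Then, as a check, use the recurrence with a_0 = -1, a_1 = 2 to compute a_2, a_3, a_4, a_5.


Substitute y = sum_n a_n x^n.
y''(x) has coefficient (n+2)(n+1) a_{n+2} at x^n;
y'(x) has coefficient (n+1) a_{n+1} at x^n;
-7 y(x) has coefficient -7 a_n at x^n.
Matching x^n: (n+2)(n+1) a_{n+2} + (n+1) a_{n+1} - 7 a_n = 0.
Thus a_{n+2} = [-(n+1) a_{n+1} + 7 a_n] / ((n+1)(n+2)).

Check with a_0 = -1, a_1 = 2 (apply the recurrence for n = 0, 1, 2, 3): a_0 = -1, a_1 = 2, a_2 = -9/2, a_3 = 23/6, a_4 = -43/12, a_5 = 247/120.

a_(n+2) = [-(n+1) a_(n+1) + 7 a_n] / ((n+1)(n+2)); check: a_0 = -1, a_1 = 2, a_2 = -9/2, a_3 = 23/6, a_4 = -43/12, a_5 = 247/120


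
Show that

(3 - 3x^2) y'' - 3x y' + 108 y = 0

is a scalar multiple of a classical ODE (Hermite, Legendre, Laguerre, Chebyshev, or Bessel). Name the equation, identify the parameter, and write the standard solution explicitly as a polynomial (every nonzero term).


All three coefficients share the factor 3; dividing through by 3 gives  (1 - x^2) y'' - x y' + 36 y = 0.
This matches the Chebyshev equation (1 - x^2) y'' - x y' + n^2 y = 0 (note the -x y' term, not -2x y') with n^2 = 36, so n = 6; the polynomial solution is T_6(x).
With y = sum_k a_k x^k, matching x^k gives (k+2)(k+1) a_{k+2} = (k^2 - n^2) a_k = (k - 6)(k + 6) a_k. The right side vanishes at k = 6, so the series with the parity of 6 terminates at degree 6.
Standard normalization: leading coefficient of T_n is 2^(n-1), so a_6 = 2^5 = 32. Work downward with a_k = (k+1)(k+2) a_{k+2} / ((k - 6)(k + 6)):
  a_4 = (5)(6)(32) / ((4 - 6)(4 + 6)) = 960/(-20) = -48
  a_2 = (3)(4)(-48) / ((2 - 6)(2 + 6)) = -576/(-32) = 18
  a_0 = (1)(2)(18) / ((0 - 6)(0 + 6)) = 36/(-36) = -1
Hence T_6(x) = 32 x^6 - 48 x^4 + 18 x^2 - 1.

T_6(x); series = 32 x^6 - 48 x^4 + 18 x^2 - 1


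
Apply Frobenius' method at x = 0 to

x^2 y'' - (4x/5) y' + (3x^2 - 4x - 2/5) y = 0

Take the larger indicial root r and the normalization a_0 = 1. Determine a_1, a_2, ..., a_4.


Write in Frobenius form y'' + (p(x)/x) y' + (q(x)/x^2) y = 0:
  p(x) = -4/5,  q(x) = 3x^2 - 4x - 2/5.
Indicial equation: r(r-1) + (-4/5) r + (-2/5) = 0 -> roots r_1 = 2, r_2 = -1/5.
Take r = r_1 = 2. Let y(x) = x^r sum_{n>=0} a_n x^n with a_0 = 1.
Substitute y = x^r sum a_n x^n and match x^{r+n}. The recurrence is
  D(n) a_n - 4 a_{n-1} + 3 a_{n-2} = 0,  where D(n) = (r+n)(r+n-1) + (-4/5)(r+n) + (-2/5).
  a_n = [4 a_{n-1} - 3 a_{n-2}] / D(n).
Since the indicial polynomial factors as (r - r_1)(r - r_2), D(n) = (r_1 + n - r_1)(r_1 + n - r_2) = n(n + 11/5).
Evaluating step by step (a_0 = 1):
  n = 1: D(1) = 1(1 + 11/5) = 16/5; numerator = 4(1) = 4; a_1 = (4)/(16/5) = 5/4
  n = 2: D(2) = 2(2 + 11/5) = 42/5; numerator = 4(5/4) - 3(1) = 2; a_2 = (2)/(42/5) = 5/21
  n = 3: D(3) = 3(3 + 11/5) = 78/5; numerator = 4(5/21) - 3(5/4) = -235/84; a_3 = (-235/84)/(78/5) = -1175/6552
  n = 4: D(4) = 4(4 + 11/5) = 124/5; numerator = 4(-1175/6552) - 3(5/21) = -335/234; a_4 = (-335/234)/(124/5) = -1675/29016

r = 2; a_0 = 1; a_1 = 5/4; a_2 = 5/21; a_3 = -1175/6552; a_4 = -1675/29016


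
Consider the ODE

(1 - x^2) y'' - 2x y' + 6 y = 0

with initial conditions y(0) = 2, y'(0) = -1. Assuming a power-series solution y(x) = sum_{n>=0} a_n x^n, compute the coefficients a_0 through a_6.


Ansatz: y(x) = sum_{n>=0} a_n x^n, so y'(x) = sum_{n>=1} n a_n x^(n-1) and y''(x) = sum_{n>=2} n(n-1) a_n x^(n-2).
Substitute into P(x) y'' + Q(x) y' + R(x) y = 0 with P(x) = 1 - x^2, Q(x) = -2x, R(x) = 6, and match powers of x.
Initial conditions: a_0 = 2, a_1 = -1.
Setting the coefficient of each power of x to zero and solving order by order (substituting the coefficients already found):
  x^0: 2 a_2 + 6 a_0 = 0  ->  2 a_2 = -6 a_0 = -12  ->  a_2 = -6
  x^1: 6 a_3 + 4 a_1 = 0  ->  6 a_3 = -4 a_1 = 4  ->  a_3 = 2/3
  x^2: 12 a_4 = 0  ->  a_4 = 0
  x^3: 20 a_5 - 6 a_3 = 0  ->  20 a_5 = 6 a_3 = 4  ->  a_5 = 1/5
  x^4: 30 a_6 - 14 a_4 = 0  ->  30 a_6 = 14 a_4 = 0  ->  a_6 = 0
Truncated series: y(x) = 2 - x - 6 x^2 + (2/3) x^3 + (1/5) x^5 + O(x^7).

a_0 = 2; a_1 = -1; a_2 = -6; a_3 = 2/3; a_4 = 0; a_5 = 1/5; a_6 = 0


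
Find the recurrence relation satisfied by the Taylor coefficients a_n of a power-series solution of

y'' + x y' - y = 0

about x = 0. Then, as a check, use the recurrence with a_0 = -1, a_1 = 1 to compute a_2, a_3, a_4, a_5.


Substitute y = sum_n a_n x^n.
y''(x) has coefficient (n+2)(n+1) a_{n+2} at x^n;
x y'(x) has coefficient n a_n at x^n (shift);
-y(x) has coefficient -1 a_n at x^n.
Matching x^n: (n+2)(n+1) a_{n+2} + (n - 1) a_n = 0.
Thus a_{n+2} = (-n + 1) / ((n+1)(n+2)) * a_n.

Check with a_0 = -1, a_1 = 1 (apply the recurrence for n = 0, 1, 2, 3): a_0 = -1, a_1 = 1, a_2 = -1/2, a_3 = 0, a_4 = 1/24, a_5 = 0.

a_(n+2) = (-n + 1) / ((n+1)(n+2)) * a_n; check: a_0 = -1, a_1 = 1, a_2 = -1/2, a_3 = 0, a_4 = 1/24, a_5 = 0


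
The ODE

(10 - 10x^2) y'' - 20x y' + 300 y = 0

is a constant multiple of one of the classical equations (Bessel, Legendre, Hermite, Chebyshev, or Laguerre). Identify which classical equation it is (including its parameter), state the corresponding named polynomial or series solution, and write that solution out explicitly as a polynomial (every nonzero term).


All three coefficients share the factor 10; dividing through by 10 gives  (1 - x^2) y'' - 2x y' + 30 y = 0.
This matches the Legendre equation (1 - x^2) y'' - 2x y' + n(n+1) y = 0 (note the -2x y' term) with n(n+1) = 30, so n = 5; the polynomial solution is P_5(x).
With y = sum_k a_k x^k, matching x^k gives (k+2)(k+1) a_{k+2} = [k(k+1) - n(n+1)] a_k = (k - 5)(k + 6) a_k. The right side vanishes at k = 5, so the series with the parity of 5 terminates at degree 5.
Standard normalization (P_n(1) = 1): leading coefficient (2n)!/(2^n (n!)^2) = 3628800/(32*14400) = 63/8, so a_5 = 63/8. Work downward with a_k = (k+1)(k+2) a_{k+2} / ((k - 5)(k + 6)):
  a_3 = (4)(5)(63/8) / ((3 - 5)(3 + 6)) = (315/2)/(-18) = -35/4
  a_1 = (2)(3)(-35/4) / ((1 - 5)(1 + 6)) = (-105/2)/(-28) = 15/8
Hence P_5(x) = 63 x^5/8 - 35 x^3/4 + 15 x/8.

P_5(x); series = 63 x^5/8 - 35 x^3/4 + 15 x/8


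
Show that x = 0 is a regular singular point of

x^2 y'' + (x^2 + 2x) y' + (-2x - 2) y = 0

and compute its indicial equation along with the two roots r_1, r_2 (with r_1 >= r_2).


Divide by x^2 to reach normal form y'' + P_1(x) y' + P_2(x) y = 0 with P_1(x) = 1 + 2/x and P_2(x) = -2/x - 2/x^2.
x = 0 is a singular point because the y'-coefficient 1 + 2/x has a pole at x = 0 and the y-coefficient -2/x - 2/x^2 has a pole at x = 0.
It is a regular singular point because x P_1(x) = p(x) = x + 2 and x^2 P_2(x) = q(x) = -2x - 2 are polynomials, hence analytic at x = 0.
p(0) = 2,  q(0) = -2.
Indicial equation: r(r-1) + p(0) r + q(0) = 0, i.e. r^2 + (p(0) - 1) r + q(0) = 0, i.e. r^2 + 1 r - 2 = 0.
Discriminant: (1)^2 - 4(-2) = 9, so r = (-1 ± 3)/2.
Solving: r_1 = 1, r_2 = -2.

indicial: r^2 + 1 r - 2 = 0; roots r_1 = 1, r_2 = -2


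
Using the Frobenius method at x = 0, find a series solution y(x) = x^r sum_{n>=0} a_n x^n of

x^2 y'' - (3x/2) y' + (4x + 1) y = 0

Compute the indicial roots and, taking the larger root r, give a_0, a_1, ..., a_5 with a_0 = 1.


Write in Frobenius form y'' + (p(x)/x) y' + (q(x)/x^2) y = 0:
  p(x) = -3/2,  q(x) = 4x + 1.
Indicial equation: r(r-1) + (-3/2) r + (1) = 0 -> roots r_1 = 2, r_2 = 1/2.
Take r = r_1 = 2. Let y(x) = x^r sum_{n>=0} a_n x^n with a_0 = 1.
Substitute y = x^r sum a_n x^n and match x^{r+n}. The recurrence is
  D(n) a_n + 4 a_{n-1} = 0,  where D(n) = (r+n)(r+n-1) + (-3/2)(r+n) + (1).
  a_n = -4 / D(n) * a_{n-1}.
Since the indicial polynomial factors as (r - r_1)(r - r_2), D(n) = (r_1 + n - r_1)(r_1 + n - r_2) = n(n + 3/2).
Evaluating step by step (a_0 = 1):
  n = 1: D(1) = 1(1 + 3/2) = 5/2; numerator = -4(1) = -4; a_1 = (-4)/(5/2) = -8/5
  n = 2: D(2) = 2(2 + 3/2) = 7; numerator = -4(-8/5) = 32/5; a_2 = (32/5)/(7) = 32/35
  n = 3: D(3) = 3(3 + 3/2) = 27/2; numerator = -4(32/35) = -128/35; a_3 = (-128/35)/(27/2) = -256/945
  n = 4: D(4) = 4(4 + 3/2) = 22; numerator = -4(-256/945) = 1024/945; a_4 = (1024/945)/(22) = 512/10395
  n = 5: D(5) = 5(5 + 3/2) = 65/2; numerator = -4(512/10395) = -2048/10395; a_5 = (-2048/10395)/(65/2) = -4096/675675

r = 2; a_0 = 1; a_1 = -8/5; a_2 = 32/35; a_3 = -256/945; a_4 = 512/10395; a_5 = -4096/675675
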